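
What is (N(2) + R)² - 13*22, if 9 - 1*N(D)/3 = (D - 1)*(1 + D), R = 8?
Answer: 390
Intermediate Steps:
N(D) = 27 - 3*(1 + D)*(-1 + D) (N(D) = 27 - 3*(D - 1)*(1 + D) = 27 - 3*(-1 + D)*(1 + D) = 27 - 3*(1 + D)*(-1 + D))
(N(2) + R)² - 13*22 = ((30 - 3*2²) + 8)² - 13*22 = ((30 - 3*4) + 8)² - 286 = ((30 - 12) + 8)² - 286 = (18 + 8)² - 286 = 26² - 286 = 676 - 286 = 390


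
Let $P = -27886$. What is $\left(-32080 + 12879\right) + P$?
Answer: $-47087$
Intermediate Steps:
$\left(-32080 + 12879\right) + P = \left(-32080 + 12879\right) - 27886 = -19201 - 27886 = -47087$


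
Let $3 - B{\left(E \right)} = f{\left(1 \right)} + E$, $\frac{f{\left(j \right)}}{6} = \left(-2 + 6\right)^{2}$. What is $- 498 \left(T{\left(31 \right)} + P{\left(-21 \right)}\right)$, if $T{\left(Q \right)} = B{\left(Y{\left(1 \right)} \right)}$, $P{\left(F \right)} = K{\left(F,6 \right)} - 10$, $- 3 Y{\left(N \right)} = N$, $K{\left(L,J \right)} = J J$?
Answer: $33200$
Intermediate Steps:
$K{\left(L,J \right)} = J^{2}$
$Y{\left(N \right)} = - \frac{N}{3}$
$P{\left(F \right)} = 26$ ($P{\left(F \right)} = 6^{2} - 10 = 36 - 10 = 26$)
$f{\left(j \right)} = 96$ ($f{\left(j \right)} = 6 \left(-2 + 6\right)^{2} = 6 \cdot 4^{2} = 6 \cdot 16 = 96$)
$B{\left(E \right)} = -93 - E$ ($B{\left(E \right)} = 3 - \left(96 + E\right) = -93 - E$)
$T{\left(Q \right)} = - \frac{278}{3}$ ($T{\left(Q \right)} = -93 - \left(- \frac{1}{3}\right) 1 = -93 - - \frac{1}{3} = -93 + \frac{1}{3} = - \frac{278}{3}$)
$- 498 \left(T{\left(31 \right)} + P{\left(-21 \right)}\right) = - 498 \left(- \frac{278}{3} + 26\right) = \left(-498\right) \left(- \frac{200}{3}\right) = 33200$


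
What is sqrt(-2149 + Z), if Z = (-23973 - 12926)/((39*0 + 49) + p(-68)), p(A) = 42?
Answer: I*sqrt(21153678)/91 ≈ 50.542*I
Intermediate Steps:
Z = -36899/91 (Z = (-23973 - 12926)/((39*0 + 49) + 42) = -36899/((0 + 49) + 42) = -36899/(49 + 42) = -36899/91 ≈ -405.48)
sqrt(-2149 + Z) = sqrt(-2149 - 36899/91) = sqrt(-232458/91) = I*sqrt(21153678)/91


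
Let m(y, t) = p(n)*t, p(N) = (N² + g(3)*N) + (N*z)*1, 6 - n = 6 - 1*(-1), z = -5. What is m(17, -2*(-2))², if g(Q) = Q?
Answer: 144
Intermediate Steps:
n = -1 (n = 6 - (6 - 1*(-1)) = 6 - (6 + 1) = 6 - 1*7 = 6 - 7 = -1)
p(N) = N² - 2*N (p(N) = (N² + 3*N) + (N*(-5))*1 = (N² + 3*N) - 5*N*1 = (N² + 3*N) - 5*N = N² - 2*N)
m(y, t) = 3*t (m(y, t) = (-(-2 - 1))*t = (-1*(-3))*t = 3*t)
m(17, -2*(-2))² = (3*(-2*(-2)))² = (3*4)² = 12² = 144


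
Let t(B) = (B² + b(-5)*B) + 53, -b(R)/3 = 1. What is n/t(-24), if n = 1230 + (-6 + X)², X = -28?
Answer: 2386/701 ≈ 3.4037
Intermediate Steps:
b(R) = -3 (b(R) = -3*1 = -3)
t(B) = 53 + B² - 3*B (t(B) = (B² - 3*B) + 53 = 53 + B² - 3*B)
n = 2386 (n = 1230 + (-6 - 28)² = 1230 + (-34)² = 1230 + 1156 = 2386)
n/t(-24) = 2386/(53 + (-24)² - 3*(-24)) = 2386/(53 + 576 + 72) = 2386/701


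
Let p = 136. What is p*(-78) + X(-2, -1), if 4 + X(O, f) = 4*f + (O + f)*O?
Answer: -10610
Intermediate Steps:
X(O, f) = -4 + 4*f + O*(O + f) (X(O, f) = -4 + (4*f + (O + f)*O) = -4 + (4*f + O*(O + f)) = -4 + 4*f + O*(O + f))
p*(-78) + X(-2, -1) = 136*(-78) + (-4 + (-2)**2 + 4*(-1) - 2*(-1)) = -10608 + (-4 + 4 - 4 + 2) = -10608 - 2 = -10610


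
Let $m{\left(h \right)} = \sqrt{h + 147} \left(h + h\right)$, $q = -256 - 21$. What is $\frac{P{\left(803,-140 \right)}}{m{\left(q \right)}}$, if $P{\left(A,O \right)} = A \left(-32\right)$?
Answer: $- \frac{6424 i \sqrt{130}}{18005} \approx - 4.068 i$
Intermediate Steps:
$P{\left(A,O \right)} = - 32 A$
$q = -277$
$m{\left(h \right)} = 2 h \sqrt{147 + h}$ ($m{\left(h \right)} = \sqrt{147 + h} 2 h = 2 h \sqrt{147 + h}$)
$\frac{P{\left(803,-140 \right)}}{m{\left(q \right)}} = \frac{\left(-32\right) 803}{2 \left(-277\right) \sqrt{147 - 277}} = - \frac{25696}{2 \left(-277\right) \sqrt{-130}} = - \frac{25696}{2 \left(-277\right) i \sqrt{130}} = - \frac{25696}{\left(-554\right) i \sqrt{130}} = - 25696 \frac{i \sqrt{130}}{72020} = - \frac{6424 i \sqrt{130}}{18005}$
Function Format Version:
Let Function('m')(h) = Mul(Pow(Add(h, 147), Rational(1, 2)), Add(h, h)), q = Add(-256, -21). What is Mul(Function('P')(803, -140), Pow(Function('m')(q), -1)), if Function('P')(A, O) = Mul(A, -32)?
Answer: Mul(Rational(-6424, 18005), I, Pow(130, Rational(1, 2))) ≈ Mul(-4.0680, I)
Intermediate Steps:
Function('P')(A, O) = Mul(-32, A)
q = -277
Function('m')(h) = Mul(2, h, Pow(Add(147, h), Rational(1, 2))) (Function('m')(h) = Mul(Pow(Add(147, h), Rational(1, 2)), Mul(2, h)) = Mul(2, h, Pow(Add(147, h), Rational(1, 2))))
Mul(Function('P')(803, -140), Pow(Function('m')(q), -1)) = Mul(Mul(-32, 803), Pow(Mul(2, -277, Pow(Add(147, -277), Rational(1, 2))), -1)) = Mul(-25696, Pow(Mul(2, -277, Pow(-130, Rational(1, 2))), -1)) = Mul(-25696, Pow(Mul(2, -277, Mul(I, Pow(130, Rational(1, 2)))), -1)) = Mul(-25696, Pow(Mul(-554, I, Pow(130, Rational(1, 2))), -1)) = Mul(-25696, Mul(Rational(1, 72020), I, Pow(130, Rational(1, 2)))) = Mul(Rational(-6424, 18005), I, Pow(130, Rational(1, 2)))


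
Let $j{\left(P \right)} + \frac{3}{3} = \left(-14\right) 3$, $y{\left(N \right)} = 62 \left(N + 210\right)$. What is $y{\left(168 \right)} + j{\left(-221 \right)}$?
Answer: $23393$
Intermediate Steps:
$y{\left(N \right)} = 13020 + 62 N$ ($y{\left(N \right)} = 62 \left(210 + N\right) = 13020 + 62 N$)
$j{\left(P \right)} = -43$ ($j{\left(P \right)} = -1 - 42 = -43$)
$y{\left(168 \right)} + j{\left(-221 \right)} = \left(13020 + 62 \cdot 168\right) - 43 = \left(13020 + 10416\right) - 43 = 23436 - 43 = 23393$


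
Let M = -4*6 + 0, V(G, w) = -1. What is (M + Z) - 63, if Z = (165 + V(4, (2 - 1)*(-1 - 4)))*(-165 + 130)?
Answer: -5827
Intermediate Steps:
M = -24 (M = -24 + 0 = -24)
Z = -5740 (Z = (165 - 1)*(-165 + 130) = 164*(-35) = -5740)
(M + Z) - 63 = (-24 - 5740) - 63 = -5764 - 63 = -5827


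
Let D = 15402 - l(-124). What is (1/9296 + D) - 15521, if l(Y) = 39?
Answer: -1468767/9296 ≈ -158.00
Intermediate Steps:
D = 15363 (D = 15402 - 1*39 = 15402 - 39 = 15363)
(1/9296 + D) - 15521 = (1/9296 + 15363) - 15521 = 142814449/9296 - 15521 = -1468767/9296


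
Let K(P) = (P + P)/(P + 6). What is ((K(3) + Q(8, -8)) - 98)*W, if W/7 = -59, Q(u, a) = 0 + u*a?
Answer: 199892/3 ≈ 66631.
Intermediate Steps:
Q(u, a) = a*u (Q(u, a) = 0 + a*u = a*u)
W = -413 (W = 7*(-59) = -413)
K(P) = 2*P/(6 + P) (K(P) = (2*P)/(6 + P) = 2*P/(6 + P))
((K(3) + Q(8, -8)) - 98)*W = ((2*3/(6 + 3) - 8*8) - 98)*(-413) = ((2*3/9 - 64) - 98)*(-413) = ((2*3*(⅑) - 64) - 98)*(-413) = ((⅔ - 64) - 98)*(-413) = (-190/3 - 98)*(-413) = -484/3*(-413) = 199892/3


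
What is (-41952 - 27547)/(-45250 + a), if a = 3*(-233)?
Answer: 69499/45949 ≈ 1.5125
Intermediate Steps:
a = -699
(-41952 - 27547)/(-45250 + a) = (-41952 - 27547)/(-45250 - 699) = -69499/(-45949) = -69499*(-1/45949) = 69499/45949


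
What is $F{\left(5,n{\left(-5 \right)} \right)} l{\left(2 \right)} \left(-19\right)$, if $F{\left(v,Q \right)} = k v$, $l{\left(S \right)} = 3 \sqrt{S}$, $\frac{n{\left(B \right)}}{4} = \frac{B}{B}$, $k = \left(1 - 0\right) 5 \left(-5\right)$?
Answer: $7125 \sqrt{2} \approx 10076.0$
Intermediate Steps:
$k = -25$ ($k = \left(1 + 0\right) 5 \left(-5\right) = 1 \cdot 5 \left(-5\right) = 5 \left(-5\right) = -25$)
$n{\left(B \right)} = 4$ ($n{\left(B \right)} = 4 \frac{B}{B} = 4 \cdot 1 = 4$)
$F{\left(v,Q \right)} = - 25 v$
$F{\left(5,n{\left(-5 \right)} \right)} l{\left(2 \right)} \left(-19\right) = \left(-25\right) 5 \cdot 3 \sqrt{2} \left(-19\right) = - 125 \cdot 3 \sqrt{2} \left(-19\right) = - 375 \sqrt{2} \left(-19\right) = 7125 \sqrt{2}$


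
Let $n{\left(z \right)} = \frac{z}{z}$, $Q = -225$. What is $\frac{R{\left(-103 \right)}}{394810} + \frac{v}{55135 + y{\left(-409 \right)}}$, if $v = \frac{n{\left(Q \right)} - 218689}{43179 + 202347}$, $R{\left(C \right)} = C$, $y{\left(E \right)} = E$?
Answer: $- \frac{122526313709}{442077175533630} \approx -0.00027716$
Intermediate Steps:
$n{\left(z \right)} = 1$
$v = - \frac{36448}{40921}$ ($v = \frac{1 - 218689}{43179 + 202347} = - \frac{218688}{245526} = \left(-218688\right) \frac{1}{245526} = - \frac{36448}{40921} \approx -0.89069$)
$\frac{R{\left(-103 \right)}}{394810} + \frac{v}{55135 + y{\left(-409 \right)}} = - \frac{103}{394810} - \frac{36448}{40921 \left(55135 - 409\right)} = \left(-103\right) \frac{1}{394810} - \frac{36448}{40921 \cdot 54726} = - \frac{103}{394810} - \frac{18224}{1119721323} = - \frac{122526313709}{442077175533630}$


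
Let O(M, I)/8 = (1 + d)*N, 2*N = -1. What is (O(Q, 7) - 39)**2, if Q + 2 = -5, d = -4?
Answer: 729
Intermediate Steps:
N = -1/2 (N = (1/2)*(-1) = -1/2 ≈ -0.50000)
Q = -7 (Q = -2 - 5 = -7)
O(M, I) = 12 (O(M, I) = 8*((1 - 4)*(-1/2)) = 8*(-3*(-1/2)) = 8*(3/2) = 12)
(O(Q, 7) - 39)**2 = (12 - 39)**2 = (-27)**2 = 729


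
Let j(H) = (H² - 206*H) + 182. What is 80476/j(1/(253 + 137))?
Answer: 12240399600/27601861 ≈ 443.46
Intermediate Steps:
j(H) = 182 + H² - 206*H
80476/j(1/(253 + 137)) = 80476/(182 + (1/(253 + 137))² - 206/(253 + 137)) = 80476/(182 + (1/390)² - 206/390) = 80476/(182 + (1/390)² - 206*1/390) = 80476/(182 + 1/152100 - 103/195) = 80476/(27601861/152100) = 80476*(152100/27601861) = 12240399600/27601861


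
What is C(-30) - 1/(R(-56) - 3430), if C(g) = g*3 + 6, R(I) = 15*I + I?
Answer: -363383/4326 ≈ -84.000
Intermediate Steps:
R(I) = 16*I
C(g) = 6 + 3*g (C(g) = 3*g + 6 = 6 + 3*g)
C(-30) - 1/(R(-56) - 3430) = (6 + 3*(-30)) - 1/(16*(-56) - 3430) = (6 - 90) - 1/(-896 - 3430) = -84 - 1/(-4326) = -84 - 1*(-1/4326) = -84 + 1/4326 = -363383/4326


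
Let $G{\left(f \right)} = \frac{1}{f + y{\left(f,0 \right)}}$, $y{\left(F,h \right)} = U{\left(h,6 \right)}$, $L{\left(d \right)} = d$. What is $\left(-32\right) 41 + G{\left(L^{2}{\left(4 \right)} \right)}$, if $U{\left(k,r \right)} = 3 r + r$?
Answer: $- \frac{52479}{40} \approx -1312.0$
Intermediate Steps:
$U{\left(k,r \right)} = 4 r$
$y{\left(F,h \right)} = 24$ ($y{\left(F,h \right)} = 4 \cdot 6 = 24$)
$G{\left(f \right)} = \frac{1}{24 + f}$ ($G{\left(f \right)} = \frac{1}{f + 24} = \frac{1}{24 + f}$)
$\left(-32\right) 41 + G{\left(L^{2}{\left(4 \right)} \right)} = \left(-32\right) 41 + \frac{1}{24 + 4^{2}} = -1312 + \frac{1}{24 + 16} = -1312 + \frac{1}{40} = - \frac{52479}{40}$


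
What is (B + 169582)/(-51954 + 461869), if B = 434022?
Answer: 603604/409915 ≈ 1.4725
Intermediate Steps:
(B + 169582)/(-51954 + 461869) = (434022 + 169582)/(-51954 + 461869) = 603604/409915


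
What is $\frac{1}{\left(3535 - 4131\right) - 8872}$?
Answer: $- \frac{1}{9468} \approx -0.00010562$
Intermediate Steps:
$\frac{1}{\left(3535 - 4131\right) - 8872} = \frac{1}{-596 - 8872} = \frac{1}{-9468} = - \frac{1}{9468}$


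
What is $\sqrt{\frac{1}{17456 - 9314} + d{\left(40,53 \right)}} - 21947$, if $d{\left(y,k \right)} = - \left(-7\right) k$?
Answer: $-21947 + \frac{\sqrt{24594400986}}{8142} \approx -21928.0$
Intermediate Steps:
$d{\left(y,k \right)} = 7 k$
$\sqrt{\frac{1}{17456 - 9314} + d{\left(40,53 \right)}} - 21947 = \sqrt{\frac{1}{17456 - 9314} + 7 \cdot 53} - 21947 = \sqrt{\frac{1}{8142} + 371} - 21947 = \sqrt{\frac{3020683}{8142}} - 21947 = \frac{\sqrt{24594400986}}{8142} - 21947 = -21947 + \frac{\sqrt{24594400986}}{8142}$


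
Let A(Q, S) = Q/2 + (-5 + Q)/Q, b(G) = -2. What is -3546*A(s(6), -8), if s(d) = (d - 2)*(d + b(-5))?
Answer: -246447/8 ≈ -30806.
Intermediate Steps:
s(d) = (-2 + d)² (s(d) = (d - 2)*(d - 2) = (-2 + d)*(-2 + d) = (-2 + d)²)
A(Q, S) = Q/2 + (-5 + Q)/Q (A(Q, S) = Q*(½) + (-5 + Q)/Q = Q/2 + (-5 + Q)/Q)
-3546*A(s(6), -8) = -3546*(1 + (4 + 6² - 4*6)/2 - 5/(4 + 6² - 4*6)) = -3546*(1 + (4 + 36 - 24)/2 - 5/(4 + 36 - 24)) = -3546*(1 + (½)*16 - 5/16) = -3546*(1 + 8 - 5*1/16) = -3546*(1 + 8 - 5/16) = -3546*139/16 = -246447/8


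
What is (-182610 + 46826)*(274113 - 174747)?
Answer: -13492312944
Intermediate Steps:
(-182610 + 46826)*(274113 - 174747) = -135784*99366 = -13492312944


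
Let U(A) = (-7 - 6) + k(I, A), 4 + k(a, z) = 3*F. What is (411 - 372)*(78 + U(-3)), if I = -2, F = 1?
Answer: 2496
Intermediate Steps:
k(a, z) = -1 (k(a, z) = -4 + 3*1 = -4 + 3 = -1)
U(A) = -14 (U(A) = (-7 - 6) - 1 = -13 - 1 = -14)
(411 - 372)*(78 + U(-3)) = (411 - 372)*(78 - 14) = 39*64 = 2496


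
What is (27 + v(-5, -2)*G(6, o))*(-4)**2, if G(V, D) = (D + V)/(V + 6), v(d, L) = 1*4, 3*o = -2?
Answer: 4144/9 ≈ 460.44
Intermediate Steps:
o = -2/3 (o = (1/3)*(-2) = -2/3 ≈ -0.66667)
v(d, L) = 4
G(V, D) = (D + V)/(6 + V)
(27 + v(-5, -2)*G(6, o))*(-4)**2 = (27 + 4*((-2/3 + 6)/(6 + 6)))*(-4)**2 = (27 + 4*((16/3)/12))*16 = (27 + 4*((1/12)*(16/3)))*16 = (27 + 4*(4/9))*16 = (27 + 16/9)*16 = (259/9)*16 = 4144/9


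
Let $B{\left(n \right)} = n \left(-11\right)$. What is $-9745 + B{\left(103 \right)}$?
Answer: $-10878$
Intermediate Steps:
$B{\left(n \right)} = - 11 n$
$-9745 + B{\left(103 \right)} = -9745 - 1133 = -10878$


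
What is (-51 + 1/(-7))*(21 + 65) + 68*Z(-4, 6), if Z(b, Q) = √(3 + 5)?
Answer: -30788/7 + 136*√2 ≈ -4206.0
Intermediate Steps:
Z(b, Q) = 2*√2 (Z(b, Q) = √8 = 2*√2)
(-51 + 1/(-7))*(21 + 65) + 68*Z(-4, 6) = (-51 + 1/(-7))*(21 + 65) + 68*(2*√2) = (-51 - ⅐)*86 + 136*√2 = -358/7*86 + 136*√2 = -30788/7 + 136*√2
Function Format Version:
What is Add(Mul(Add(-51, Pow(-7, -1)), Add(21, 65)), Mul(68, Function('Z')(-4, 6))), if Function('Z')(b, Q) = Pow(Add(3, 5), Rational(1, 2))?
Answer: Add(Rational(-30788, 7), Mul(136, Pow(2, Rational(1, 2)))) ≈ -4206.0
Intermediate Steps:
Function('Z')(b, Q) = Mul(2, Pow(2, Rational(1, 2))) (Function('Z')(b, Q) = Pow(8, Rational(1, 2)) = Mul(2, Pow(2, Rational(1, 2))))
Add(Mul(Add(-51, Pow(-7, -1)), Add(21, 65)), Mul(68, Function('Z')(-4, 6))) = Add(Mul(Add(-51, Pow(-7, -1)), Add(21, 65)), Mul(68, Mul(2, Pow(2, Rational(1, 2))))) = Add(Mul(Add(-51, Rational(-1, 7)), 86), Mul(136, Pow(2, Rational(1, 2)))) = Add(Mul(Rational(-358, 7), 86), Mul(136, Pow(2, Rational(1, 2)))) = Add(Rational(-30788, 7), Mul(136, Pow(2, Rational(1, 2))))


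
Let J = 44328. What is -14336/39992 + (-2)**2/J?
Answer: -19853945/55398918 ≈ -0.35838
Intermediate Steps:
-14336/39992 + (-2)**2/J = -14336/39992 + (-2)**2/44328 = -14336*1/39992 + 4*(1/44328) = -1792/4999 + 1/11082 = -19853945/55398918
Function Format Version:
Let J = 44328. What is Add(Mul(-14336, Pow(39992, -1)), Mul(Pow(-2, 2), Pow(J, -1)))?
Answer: Rational(-19853945, 55398918) ≈ -0.35838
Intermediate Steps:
Add(Mul(-14336, Pow(39992, -1)), Mul(Pow(-2, 2), Pow(J, -1))) = Add(Mul(-14336, Pow(39992, -1)), Mul(Pow(-2, 2), Pow(44328, -1))) = Add(Mul(-14336, Rational(1, 39992)), Mul(4, Rational(1, 44328))) = Add(Rational(-1792, 4999), Rational(1, 11082)) = Rational(-19853945, 55398918)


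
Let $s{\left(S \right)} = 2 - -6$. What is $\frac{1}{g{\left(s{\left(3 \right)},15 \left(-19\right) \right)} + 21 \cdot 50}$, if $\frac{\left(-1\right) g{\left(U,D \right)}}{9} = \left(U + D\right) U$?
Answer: $\frac{1}{20994} \approx 4.7633 \cdot 10^{-5}$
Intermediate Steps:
$s{\left(S \right)} = 8$ ($s{\left(S \right)} = 2 + 6 = 8$)
$g{\left(U,D \right)} = - 9 U \left(D + U\right)$ ($g{\left(U,D \right)} = - 9 \left(U + D\right) U = - 9 \left(D + U\right) U = - 9 U \left(D + U\right)$)
$\frac{1}{g{\left(s{\left(3 \right)},15 \left(-19\right) \right)} + 21 \cdot 50} = \frac{1}{\left(-9\right) 8 \left(15 \left(-19\right) + 8\right) + 21 \cdot 50} = \frac{1}{\left(-9\right) 8 \left(-285 + 8\right) + 1050} = \frac{1}{\left(-9\right) 8 \left(-277\right) + 1050} = \frac{1}{19944 + 1050} = \frac{1}{20994}$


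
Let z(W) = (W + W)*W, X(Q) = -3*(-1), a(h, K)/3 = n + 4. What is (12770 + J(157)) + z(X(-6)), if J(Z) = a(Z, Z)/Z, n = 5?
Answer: 2007743/157 ≈ 12788.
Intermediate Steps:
a(h, K) = 27 (a(h, K) = 3*(5 + 4) = 3*9 = 27)
X(Q) = 3
J(Z) = 27/Z
z(W) = 2*W² (z(W) = (2*W)*W = 2*W²)
(12770 + J(157)) + z(X(-6)) = (12770 + 27/157) + 2*3² = (12770 + 27*(1/157)) + 2*9 = (12770 + 27/157) + 18 = 2004917/157 + 18 = 2007743/157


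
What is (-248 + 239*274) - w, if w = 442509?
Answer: -377271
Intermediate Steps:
(-248 + 239*274) - w = (-248 + 239*274) - 1*442509 = (-248 + 65486) - 442509 = 65238 - 442509 = -377271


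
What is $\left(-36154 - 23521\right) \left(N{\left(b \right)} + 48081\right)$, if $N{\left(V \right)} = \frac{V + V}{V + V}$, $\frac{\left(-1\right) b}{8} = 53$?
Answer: $-2869293350$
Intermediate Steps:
$b = -424$ ($b = \left(-8\right) 53 = -424$)
$N{\left(V \right)} = 1$ ($N{\left(V \right)} = \frac{2 V}{2 V} = 2 V \frac{1}{2 V} = 1$)
$\left(-36154 - 23521\right) \left(N{\left(b \right)} + 48081\right) = \left(-36154 - 23521\right) \left(1 + 48081\right) = \left(-59675\right) 48082 = -2869293350$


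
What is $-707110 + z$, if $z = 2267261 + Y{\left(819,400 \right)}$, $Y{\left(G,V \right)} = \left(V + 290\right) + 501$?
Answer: $1561342$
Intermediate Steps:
$Y{\left(G,V \right)} = 791 + V$ ($Y{\left(G,V \right)} = \left(290 + V\right) + 501 = 791 + V$)
$z = 2268452$ ($z = 2267261 + \left(791 + 400\right) = 2267261 + 1191 = 2268452$)
$-707110 + z = -707110 + 2268452 = 1561342$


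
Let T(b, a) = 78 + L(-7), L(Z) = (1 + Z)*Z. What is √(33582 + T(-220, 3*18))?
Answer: √33702 ≈ 183.58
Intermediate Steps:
L(Z) = Z*(1 + Z)
T(b, a) = 120 (T(b, a) = 78 - 7*(1 - 7) = 78 - 7*(-6) = 78 + 42 = 120)
√(33582 + T(-220, 3*18)) = √(33582 + 120) = √33702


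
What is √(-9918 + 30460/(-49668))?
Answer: I*√1529270530557/12417 ≈ 99.592*I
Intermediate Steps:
√(-9918 + 30460/(-49668)) = √(-9918 + 30460*(-1/49668)) = √(-9918 - 7615/12417) = √(-123159421/12417) = I*√1529270530557/12417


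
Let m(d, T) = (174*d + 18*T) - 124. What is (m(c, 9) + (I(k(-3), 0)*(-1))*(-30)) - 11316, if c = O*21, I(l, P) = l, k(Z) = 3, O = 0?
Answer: -11188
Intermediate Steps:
c = 0 (c = 0*21 = 0)
m(d, T) = -124 + 18*T + 174*d (m(d, T) = (18*T + 174*d) - 124 = -124 + 18*T + 174*d)
(m(c, 9) + (I(k(-3), 0)*(-1))*(-30)) - 11316 = ((-124 + 18*9 + 174*0) + (3*(-1))*(-30)) - 11316 = ((-124 + 162 + 0) - 3*(-30)) - 11316 = (38 + 90) - 11316 = 128 - 11316 = -11188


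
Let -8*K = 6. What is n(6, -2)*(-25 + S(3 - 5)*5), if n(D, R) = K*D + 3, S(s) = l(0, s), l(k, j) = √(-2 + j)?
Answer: 75/2 - 15*I ≈ 37.5 - 15.0*I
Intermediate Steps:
S(s) = √(-2 + s)
K = -¾ (K = -⅛*6 = -¾ ≈ -0.75000)
n(D, R) = 3 - 3*D/4 (n(D, R) = -3*D/4 + 3 = 3 - 3*D/4)
n(6, -2)*(-25 + S(3 - 5)*5) = (3 - ¾*6)*(-25 + √(-2 + (3 - 5))*5) = (3 - 9/2)*(-25 + √(-2 - 2)*5) = -3*(-25 + √(-4)*5)/2 = -3*(-25 + (2*I)*5)/2 = -3*(-25 + 10*I)/2 = 75/2 - 15*I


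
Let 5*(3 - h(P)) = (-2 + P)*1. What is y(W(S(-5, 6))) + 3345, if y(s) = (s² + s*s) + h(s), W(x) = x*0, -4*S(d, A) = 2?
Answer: 16742/5 ≈ 3348.4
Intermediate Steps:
h(P) = 17/5 - P/5 (h(P) = 3 - (-2 + P)/5 = 3 + (⅖ - P/5) = 17/5 - P/5)
S(d, A) = -½ (S(d, A) = -¼*2 = -½)
W(x) = 0
y(s) = 17/5 + 2*s² - s/5 (y(s) = (s² + s*s) + (17/5 - s/5) = (s² + s²) + (17/5 - s/5) = 2*s² + (17/5 - s/5) = 17/5 + 2*s² - s/5)
y(W(S(-5, 6))) + 3345 = (17/5 + 2*0² - ⅕*0) + 3345 = (17/5 + 2*0 + 0) + 3345 = (17/5 + 0 + 0) + 3345 = 17/5 + 3345 = 16742/5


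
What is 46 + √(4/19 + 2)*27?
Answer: 46 + 27*√798/19 ≈ 86.143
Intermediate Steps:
46 + √(4/19 + 2)*27 = 46 + √(42/19)*27 = 46 + (√798/19)*27 = 46 + 27*√798/19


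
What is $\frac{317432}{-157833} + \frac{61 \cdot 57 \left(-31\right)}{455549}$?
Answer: $- \frac{161618175739}{71900665317} \approx -2.2478$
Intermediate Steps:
$\frac{317432}{-157833} + \frac{61 \cdot 57 \left(-31\right)}{455549} = 317432 \left(- \frac{1}{157833}\right) + 3477 \left(-31\right) \frac{1}{455549} = - \frac{317432}{157833} - \frac{107787}{455549} = - \frac{161618175739}{71900665317}$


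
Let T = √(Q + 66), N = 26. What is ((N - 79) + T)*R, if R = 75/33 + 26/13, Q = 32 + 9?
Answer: -2491/11 + 47*√107/11 ≈ -182.26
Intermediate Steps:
Q = 41
T = √107 (T = √(41 + 66) = √107 ≈ 10.344)
R = 47/11 (R = 75*(1/33) + 26*(1/13) = 25/11 + 2 = 47/11 ≈ 4.2727)
((N - 79) + T)*R = ((26 - 79) + √107)*(47/11) = (-53 + √107)*(47/11) = -2491/11 + 47*√107/11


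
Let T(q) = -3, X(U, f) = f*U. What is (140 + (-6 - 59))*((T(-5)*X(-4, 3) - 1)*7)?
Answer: 18375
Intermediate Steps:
X(U, f) = U*f
(140 + (-6 - 59))*((T(-5)*X(-4, 3) - 1)*7) = (140 + (-6 - 59))*((-(-12)*3 - 1)*7) = (140 - 65)*((-3*(-12) - 1)*7) = 75*((36 - 1)*7) = 75*(35*7) = 75*245 = 18375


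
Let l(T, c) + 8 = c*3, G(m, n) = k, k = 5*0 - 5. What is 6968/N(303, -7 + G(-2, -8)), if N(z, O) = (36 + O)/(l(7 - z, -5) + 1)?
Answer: -19162/3 ≈ -6387.3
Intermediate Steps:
k = -5 (k = 0 - 5 = -5)
G(m, n) = -5
l(T, c) = -8 + 3*c (l(T, c) = -8 + c*3 = -8 + 3*c)
N(z, O) = -18/11 - O/22 (N(z, O) = (36 + O)/((-8 + 3*(-5)) + 1) = (36 + O)/((-8 - 15) + 1) = (36 + O)/(-23 + 1) = (36 + O)/(-22) = (36 + O)*(-1/22) = -18/11 - O/22)
6968/N(303, -7 + G(-2, -8)) = 6968/(-18/11 - (-7 - 5)/22) = 6968/(-18/11 - 1/22*(-12)) = 6968/(-18/11 + 6/11) = 6968/(-12/11) = 6968*(-11/12) = -19162/3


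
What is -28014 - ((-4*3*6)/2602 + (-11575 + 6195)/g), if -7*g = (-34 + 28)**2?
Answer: -340264517/11709 ≈ -29060.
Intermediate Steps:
g = -36/7 (g = -(-34 + 28)**2/7 = -1/7*(-6)**2 = -1/7*36 = -36/7 ≈ -5.1429)
-28014 - ((-4*3*6)/2602 + (-11575 + 6195)/g) = -28014 - ((-4*3*6)/2602 + (-11575 + 6195)/(-36/7)) = -28014 - (-12*6*(1/2602) - 5380*(-7/36)) = -28014 - (-72*1/2602 + 9415/9) = -28014 - (-36/1301 + 9415/9) = -28014 - 1*12248591/11709 = -28014 - 12248591/11709 = -340264517/11709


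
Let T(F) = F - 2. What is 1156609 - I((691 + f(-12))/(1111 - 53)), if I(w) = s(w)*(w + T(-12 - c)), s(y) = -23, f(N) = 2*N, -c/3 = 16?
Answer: 2314811/2 ≈ 1.1574e+6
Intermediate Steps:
c = -48 (c = -3*16 = -48)
T(F) = -2 + F
I(w) = -782 - 23*w (I(w) = -23*(w + (-2 + (-12 - 1*(-48)))) = -23*(w + (-2 + (-12 + 48))) = -23*(w + (-2 + 36)) = -23*(w + 34) = -23*(34 + w) = -782 - 23*w)
1156609 - I((691 + f(-12))/(1111 - 53)) = 1156609 - (-782 - 23*(691 + 2*(-12))/(1111 - 53)) = 1156609 - (-782 - 23*(691 - 24)/1058) = 1156609 - (-782 - 15341/1058) = 1156609 - (-782 - 23*29/46) = 1156609 - (-782 - 29/2) = 1156609 - 1*(-1593/2) = 1156609 + 1593/2 = 2314811/2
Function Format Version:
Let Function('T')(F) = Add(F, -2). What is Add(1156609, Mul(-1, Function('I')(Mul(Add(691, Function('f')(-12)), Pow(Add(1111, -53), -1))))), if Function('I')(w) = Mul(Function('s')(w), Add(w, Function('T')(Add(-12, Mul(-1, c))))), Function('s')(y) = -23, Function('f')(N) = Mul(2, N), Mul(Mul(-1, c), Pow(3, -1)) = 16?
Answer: Rational(2314811, 2) ≈ 1.1574e+6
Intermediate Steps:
c = -48 (c = Mul(-3, 16) = -48)
Function('T')(F) = Add(-2, F)
Function('I')(w) = Add(-782, Mul(-23, w)) (Function('I')(w) = Mul(-23, Add(w, Add(-2, Add(-12, Mul(-1, -48))))) = Mul(-23, Add(w, Add(-2, Add(-12, 48)))) = Mul(-23, Add(w, Add(-2, 36))) = Mul(-23, Add(w, 34)) = Mul(-23, Add(34, w)) = Add(-782, Mul(-23, w)))
Add(1156609, Mul(-1, Function('I')(Mul(Add(691, Function('f')(-12)), Pow(Add(1111, -53), -1))))) = Add(1156609, Mul(-1, Add(-782, Mul(-23, Mul(Add(691, Mul(2, -12)), Pow(Add(1111, -53), -1)))))) = Add(1156609, Mul(-1, Add(-782, Mul(-23, Mul(Add(691, -24), Pow(1058, -1)))))) = Add(1156609, Mul(-1, Add(-782, Mul(-23, Mul(667, Rational(1, 1058)))))) = Add(1156609, Mul(-1, Add(-782, Mul(-23, Rational(29, 46))))) = Add(1156609, Mul(-1, Add(-782, Rational(-29, 2)))) = Add(1156609, Mul(-1, Rational(-1593, 2))) = Add(1156609, Rational(1593, 2)) = Rational(2314811, 2)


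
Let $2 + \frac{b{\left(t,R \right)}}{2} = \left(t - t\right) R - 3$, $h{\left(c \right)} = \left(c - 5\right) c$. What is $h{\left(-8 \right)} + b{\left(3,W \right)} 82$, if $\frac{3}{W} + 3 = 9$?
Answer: $-716$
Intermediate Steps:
$W = \frac{1}{2}$ ($W = \frac{3}{-3 + 9} = \frac{3}{6} = 3 \cdot \frac{1}{6} = \frac{1}{2} \approx 0.5$)
$h{\left(c \right)} = c \left(-5 + c\right)$ ($h{\left(c \right)} = \left(-5 + c\right) c = c \left(-5 + c\right)$)
$b{\left(t,R \right)} = -10$ ($b{\left(t,R \right)} = -4 + 2 \left(\left(t - t\right) R - 3\right) = -4 + 2 \left(0 R - 3\right) = -4 + 2 \left(0 - 3\right) = -4 + 2 \left(-3\right) = -4 - 6 = -10$)
$h{\left(-8 \right)} + b{\left(3,W \right)} 82 = - 8 \left(-5 - 8\right) - 820 = \left(-8\right) \left(-13\right) - 820 = 104 - 820 = -716$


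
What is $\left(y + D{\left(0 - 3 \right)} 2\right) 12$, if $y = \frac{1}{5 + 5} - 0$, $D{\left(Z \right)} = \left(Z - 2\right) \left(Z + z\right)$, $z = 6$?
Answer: $- \frac{1794}{5} \approx -358.8$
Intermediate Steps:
$D{\left(Z \right)} = \left(-2 + Z\right) \left(6 + Z\right)$ ($D{\left(Z \right)} = \left(Z - 2\right) \left(Z + 6\right) = \left(-2 + Z\right) \left(6 + Z\right)$)
$y = \frac{1}{10}$ ($y = \frac{1}{10} + 0 = \frac{1}{10} \approx 0.1$)
$\left(y + D{\left(0 - 3 \right)} 2\right) 12 = \left(\frac{1}{10} + \left(-12 + \left(0 - 3\right)^{2} + 4 \left(0 - 3\right)\right) 2\right) 12 = \left(\frac{1}{10} + \left(-12 + \left(-3\right)^{2} + 4 \left(-3\right)\right) 2\right) 12 = \left(\frac{1}{10} + \left(-12 + 9 - 12\right) 2\right) 12 = \left(\frac{1}{10} - 30\right) 12 = \left(- \frac{299}{10}\right) 12 = - \frac{1794}{5}$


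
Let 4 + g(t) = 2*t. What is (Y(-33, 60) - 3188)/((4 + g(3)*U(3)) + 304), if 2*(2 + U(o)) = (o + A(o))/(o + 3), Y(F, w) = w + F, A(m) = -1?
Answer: -9483/913 ≈ -10.387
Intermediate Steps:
Y(F, w) = F + w
g(t) = -4 + 2*t
U(o) = -2 + (-1 + o)/(2*(3 + o)) (U(o) = -2 + ((o - 1)/(o + 3))/2 = -2 + ((-1 + o)/(3 + o))/2 = -2 + (-1 + o)/(2*(3 + o)))
(Y(-33, 60) - 3188)/((4 + g(3)*U(3)) + 304) = ((-33 + 60) - 3188)/((4 + (-4 + 2*3)*((-13 - 3*3)/(2*(3 + 3)))) + 304) = (27 - 3188)/((4 + (-4 + 6)*((1/2)*(-13 - 9)/6)) + 304) = -3161/((4 + 2*((1/2)*(1/6)*(-22))) + 304) = -3161/((4 + 2*(-11/6)) + 304) = -3161/((4 - 11/3) + 304) = -3161/(1/3 + 304) = -3161/913/3 = -3161*3/913 = -9483/913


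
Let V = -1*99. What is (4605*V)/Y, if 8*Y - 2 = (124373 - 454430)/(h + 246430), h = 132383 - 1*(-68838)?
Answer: -12093739416/4187 ≈ -2.8884e+6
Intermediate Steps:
V = -99
h = 201221 (h = 132383 + 68838 = 201221)
Y = 62805/397912 (Y = ¼ + ((124373 - 454430)/(201221 + 246430))/8 = ¼ + (-330057/447651)/8 = ¼ + (-330057*1/447651)/8 = ¼ + (⅛)*(-36673/49739) = ¼ - 36673/397912 = 62805/397912 ≈ 0.15784)
(4605*V)/Y = (4605*(-99))/(62805/397912) = -455895*397912/62805 = -12093739416/4187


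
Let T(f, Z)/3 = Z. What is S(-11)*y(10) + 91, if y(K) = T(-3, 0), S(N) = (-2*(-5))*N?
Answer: 91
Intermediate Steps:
S(N) = 10*N
T(f, Z) = 3*Z
y(K) = 0 (y(K) = 3*0 = 0)
S(-11)*y(10) + 91 = (10*(-11))*0 + 91 = -110*0 + 91 = 0 + 91 = 91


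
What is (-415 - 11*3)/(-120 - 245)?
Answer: 448/365 ≈ 1.2274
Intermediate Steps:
(-415 - 11*3)/(-120 - 245) = (-415 - 33)/(-365) = -448*(-1/365) = 448/365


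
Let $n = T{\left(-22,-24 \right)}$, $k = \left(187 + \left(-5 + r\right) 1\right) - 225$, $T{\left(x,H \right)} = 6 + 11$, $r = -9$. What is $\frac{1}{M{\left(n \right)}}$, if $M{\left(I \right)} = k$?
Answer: $- \frac{1}{52} \approx -0.019231$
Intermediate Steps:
$T{\left(x,H \right)} = 17$
$k = -52$ ($k = \left(187 + \left(-5 - 9\right) 1\right) - 225 = \left(187 - 14\right) - 225 = 173 - 225 = -52$)
$n = 17$
$M{\left(I \right)} = -52$
$\frac{1}{M{\left(n \right)}} = \frac{1}{-52} = - \frac{1}{52}$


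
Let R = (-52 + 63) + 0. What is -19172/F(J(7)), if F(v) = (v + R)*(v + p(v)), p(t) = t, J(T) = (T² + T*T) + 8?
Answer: -4793/6201 ≈ -0.77294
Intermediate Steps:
R = 11 (R = 11 + 0 = 11)
J(T) = 8 + 2*T² (J(T) = (T² + T²) + 8 = 2*T² + 8 = 8 + 2*T²)
F(v) = 2*v*(11 + v) (F(v) = (v + 11)*(v + v) = (11 + v)*(2*v) = 2*v*(11 + v))
-19172/F(J(7)) = -19172*1/(2*(8 + 2*7²)*(11 + (8 + 2*7²))) = -19172*1/(2*(8 + 2*49)*(11 + (8 + 2*49))) = -19172*1/(2*(8 + 98)*(11 + (8 + 98))) = -19172*1/(212*(11 + 106)) = -19172/(2*106*117) = -19172/24804 = -19172*1/24804 = -4793/6201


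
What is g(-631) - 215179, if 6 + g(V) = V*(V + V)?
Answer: 581137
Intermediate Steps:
g(V) = -6 + 2*V² (g(V) = -6 + V*(V + V) = -6 + V*(2*V) = -6 + 2*V²)
g(-631) - 215179 = (-6 + 2*(-631)²) - 215179 = (-6 + 2*398161) - 215179 = (-6 + 796322) - 215179 = 796316 - 215179 = 581137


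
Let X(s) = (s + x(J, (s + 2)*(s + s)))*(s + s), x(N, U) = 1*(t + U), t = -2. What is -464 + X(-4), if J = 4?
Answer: -544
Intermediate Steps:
x(N, U) = -2 + U (x(N, U) = 1*(-2 + U) = -2 + U)
X(s) = 2*s*(-2 + s + 2*s*(2 + s)) (X(s) = (s + (-2 + (s + 2)*(s + s)))*(s + s) = (s + (-2 + (2 + s)*(2*s)))*(2*s) = (s + (-2 + 2*s*(2 + s)))*(2*s) = (-2 + s + 2*s*(2 + s))*(2*s) = 2*s*(-2 + s + 2*s*(2 + s)))
-464 + X(-4) = -464 + 2*(-4)*(-2 - 4 + 2*(-4)*(2 - 4)) = -464 + 2*(-4)*(-2 - 4 + 2*(-4)*(-2)) = -464 + 2*(-4)*(-2 - 4 + 16) = -464 + 2*(-4)*10 = -464 - 80 = -544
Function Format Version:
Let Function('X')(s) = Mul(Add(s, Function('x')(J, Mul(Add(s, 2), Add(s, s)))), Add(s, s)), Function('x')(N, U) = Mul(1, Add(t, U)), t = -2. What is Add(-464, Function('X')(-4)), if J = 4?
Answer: -544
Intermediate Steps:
Function('x')(N, U) = Add(-2, U) (Function('x')(N, U) = Mul(1, Add(-2, U)) = Add(-2, U))
Function('X')(s) = Mul(2, s, Add(-2, s, Mul(2, s, Add(2, s)))) (Function('X')(s) = Mul(Add(s, Add(-2, Mul(Add(s, 2), Add(s, s)))), Add(s, s)) = Mul(Add(s, Add(-2, Mul(Add(2, s), Mul(2, s)))), Mul(2, s)) = Mul(Add(s, Add(-2, Mul(2, s, Add(2, s)))), Mul(2, s)) = Mul(Add(-2, s, Mul(2, s, Add(2, s))), Mul(2, s)) = Mul(2, s, Add(-2, s, Mul(2, s, Add(2, s)))))
Add(-464, Function('X')(-4)) = Add(-464, Mul(2, -4, Add(-2, -4, Mul(2, -4, Add(2, -4))))) = Add(-464, Mul(2, -4, Add(-2, -4, Mul(2, -4, -2)))) = Add(-464, Mul(2, -4, Add(-2, -4, 16))) = Add(-464, Mul(2, -4, 10)) = Add(-464, -80) = -544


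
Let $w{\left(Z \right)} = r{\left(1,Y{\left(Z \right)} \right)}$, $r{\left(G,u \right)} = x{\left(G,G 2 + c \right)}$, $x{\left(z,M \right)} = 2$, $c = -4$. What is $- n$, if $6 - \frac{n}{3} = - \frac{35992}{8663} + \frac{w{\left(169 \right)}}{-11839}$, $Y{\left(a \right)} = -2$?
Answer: $- \frac{3124482468}{102561257} \approx -30.465$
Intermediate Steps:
$r{\left(G,u \right)} = 2$
$w{\left(Z \right)} = 2$
$n = \frac{3124482468}{102561257}$ ($n = 18 - 3 \left(- \frac{35992}{8663} + \frac{2}{-11839}\right) = 18 - 3 \left(\left(-35992\right) \frac{1}{8663} + 2 \left(- \frac{1}{11839}\right)\right) = 18 - 3 \left(- \frac{35992}{8663} - \frac{2}{11839}\right) = 18 - - \frac{1278379842}{102561257} = 18 + \frac{1278379842}{102561257} = \frac{3124482468}{102561257} \approx 30.465$)
$- n = \left(-1\right) \frac{3124482468}{102561257} = - \frac{3124482468}{102561257}$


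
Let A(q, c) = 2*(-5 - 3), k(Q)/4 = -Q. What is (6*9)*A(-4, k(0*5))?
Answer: -864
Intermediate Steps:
k(Q) = -4*Q (k(Q) = 4*(-Q) = -4*Q)
A(q, c) = -16 (A(q, c) = 2*(-8) = -16)
(6*9)*A(-4, k(0*5)) = (6*9)*(-16) = 54*(-16) = -864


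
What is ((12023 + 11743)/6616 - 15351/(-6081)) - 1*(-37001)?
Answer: 248144411193/6705316 ≈ 37007.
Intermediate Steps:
((12023 + 11743)/6616 - 15351/(-6081)) - 1*(-37001) = (23766*(1/6616) - 15351*(-1/6081)) + 37001 = (11883/3308 + 5117/2027) + 37001 = 41013877/6705316 + 37001 = 248144411193/6705316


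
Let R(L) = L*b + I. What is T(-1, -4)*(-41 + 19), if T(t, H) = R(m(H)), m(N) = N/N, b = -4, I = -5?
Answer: 198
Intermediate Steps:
m(N) = 1
R(L) = -5 - 4*L (R(L) = L*(-4) - 5 = -4*L - 5 = -5 - 4*L)
T(t, H) = -9 (T(t, H) = -5 - 4*1 = -5 - 4 = -9)
T(-1, -4)*(-41 + 19) = -9*(-41 + 19) = -9*(-22) = 198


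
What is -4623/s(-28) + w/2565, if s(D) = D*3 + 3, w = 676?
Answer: 147071/2565 ≈ 57.338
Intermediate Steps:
s(D) = 3 + 3*D (s(D) = 3*D + 3 = 3 + 3*D)
-4623/s(-28) + w/2565 = -4623/(3 + 3*(-28)) + 676/2565 = -4623/(3 - 84) + 676*(1/2565) = -4623/(-81) + 676/2565 = -4623*(-1/81) + 676/2565 = 1541/27 + 676/2565 = 147071/2565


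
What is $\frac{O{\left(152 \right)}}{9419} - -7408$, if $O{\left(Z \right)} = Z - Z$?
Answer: $7408$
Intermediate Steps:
$O{\left(Z \right)} = 0$
$\frac{O{\left(152 \right)}}{9419} - -7408 = \frac{0}{9419} - -7408 = 0 \cdot \frac{1}{9419} + 7408 = 0 + 7408 = 7408$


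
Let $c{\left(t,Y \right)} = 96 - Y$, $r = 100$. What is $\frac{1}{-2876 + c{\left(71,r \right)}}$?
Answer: $- \frac{1}{2880} \approx -0.00034722$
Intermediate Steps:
$\frac{1}{-2876 + c{\left(71,r \right)}} = \frac{1}{-2876 + \left(96 - 100\right)} = \frac{1}{-2876 - 4} = \frac{1}{-2880} = - \frac{1}{2880}$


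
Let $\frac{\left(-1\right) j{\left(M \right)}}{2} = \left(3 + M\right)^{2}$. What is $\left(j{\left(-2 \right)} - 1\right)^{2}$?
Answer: $9$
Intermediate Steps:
$j{\left(M \right)} = - 2 \left(3 + M\right)^{2}$
$\left(j{\left(-2 \right)} - 1\right)^{2} = \left(- 2 \left(3 - 2\right)^{2} - 1\right)^{2} = \left(- 2 \cdot 1^{2} - 1\right)^{2} = \left(\left(-2\right) 1 - 1\right)^{2} = \left(-2 - 1\right)^{2} = \left(-3\right)^{2} = 9$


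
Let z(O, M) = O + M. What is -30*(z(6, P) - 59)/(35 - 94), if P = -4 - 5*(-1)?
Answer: -1560/59 ≈ -26.441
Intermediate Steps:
P = 1 (P = -4 + 5 = 1)
z(O, M) = M + O
-30*(z(6, P) - 59)/(35 - 94) = -30*((1 + 6) - 59)/(35 - 94) = -30*(7 - 59)/(-59) = -(-1560)*(-1)/59 = -30*52/59 = -1560/59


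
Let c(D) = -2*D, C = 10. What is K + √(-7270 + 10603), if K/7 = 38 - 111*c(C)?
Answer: 15806 + √3333 ≈ 15864.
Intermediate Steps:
K = 15806 (K = 7*(38 - (-222)*10) = 7*(38 - 111*(-20)) = 7*(38 + 2220) = 7*2258 = 15806)
K + √(-7270 + 10603) = 15806 + √(-7270 + 10603) = 15806 + √3333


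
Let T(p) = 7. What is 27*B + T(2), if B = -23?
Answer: -614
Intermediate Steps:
27*B + T(2) = 27*(-23) + 7 = -621 + 7 = -614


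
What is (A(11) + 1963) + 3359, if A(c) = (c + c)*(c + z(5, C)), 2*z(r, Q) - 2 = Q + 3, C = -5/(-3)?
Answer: 16912/3 ≈ 5637.3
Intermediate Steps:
C = 5/3 (C = -5*(-1/3) = 5/3 ≈ 1.6667)
z(r, Q) = 5/2 + Q/2 (z(r, Q) = 1 + (Q + 3)/2 = 1 + (3 + Q)/2 = 1 + (3/2 + Q/2) = 5/2 + Q/2)
A(c) = 2*c*(10/3 + c) (A(c) = (c + c)*(c + (5/2 + (1/2)*(5/3))) = (2*c)*(c + (5/2 + 5/6)) = (2*c)*(c + 10/3) = (2*c)*(10/3 + c) = 2*c*(10/3 + c))
(A(11) + 1963) + 3359 = ((2/3)*11*(10 + 3*11) + 1963) + 3359 = ((2/3)*11*(10 + 33) + 1963) + 3359 = ((2/3)*11*43 + 1963) + 3359 = (946/3 + 1963) + 3359 = 6835/3 + 3359 = 16912/3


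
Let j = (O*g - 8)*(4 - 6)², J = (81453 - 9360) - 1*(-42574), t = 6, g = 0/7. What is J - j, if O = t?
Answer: 114699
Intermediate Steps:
g = 0 (g = 0*(⅐) = 0)
O = 6
J = 114667 (J = 72093 + 42574 = 114667)
j = -32 (j = (6*0 - 8)*(4 - 6)² = (0 - 8)*(-2)² = -8*4 = -32)
J - j = 114667 - 1*(-32) = 114667 + 32 = 114699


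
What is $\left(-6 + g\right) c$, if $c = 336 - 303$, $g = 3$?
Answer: $-99$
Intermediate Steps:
$c = 33$
$\left(-6 + g\right) c = \left(-6 + 3\right) 33 = \left(-3\right) 33 = -99$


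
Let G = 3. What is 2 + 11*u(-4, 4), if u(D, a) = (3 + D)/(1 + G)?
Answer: -3/4 ≈ -0.75000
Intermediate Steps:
u(D, a) = 3/4 + D/4 (u(D, a) = (3 + D)/(1 + 3) = (3 + D)/4 = (3 + D)*(1/4) = 3/4 + D/4)
2 + 11*u(-4, 4) = 2 + 11*(3/4 + (1/4)*(-4)) = 2 + 11*(3/4 - 1) = 2 + 11*(-1/4) = 2 - 11/4 = -3/4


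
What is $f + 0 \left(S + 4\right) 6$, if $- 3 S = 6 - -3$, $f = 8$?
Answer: $8$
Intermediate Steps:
$S = -3$ ($S = - \frac{6 - -3}{3} = - \frac{6 + 3}{3} = \left(- \frac{1}{3}\right) 9 = -3$)
$f + 0 \left(S + 4\right) 6 = 8 + 0 \left(-3 + 4\right) 6 = 8 + 0 \cdot 1 \cdot 6 = 8 + 0 \cdot 6 = 8 + 0 = 8$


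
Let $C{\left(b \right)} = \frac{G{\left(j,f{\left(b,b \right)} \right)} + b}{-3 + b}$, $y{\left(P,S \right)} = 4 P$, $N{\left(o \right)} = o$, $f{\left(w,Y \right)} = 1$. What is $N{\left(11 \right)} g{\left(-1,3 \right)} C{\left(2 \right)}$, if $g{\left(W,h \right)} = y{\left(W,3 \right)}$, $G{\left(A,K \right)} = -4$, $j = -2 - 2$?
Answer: $-88$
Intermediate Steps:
$j = -4$ ($j = -2 - 2 = -4$)
$g{\left(W,h \right)} = 4 W$
$C{\left(b \right)} = \frac{-4 + b}{-3 + b}$
$N{\left(11 \right)} g{\left(-1,3 \right)} C{\left(2 \right)} = 11 \cdot 4 \left(-1\right) \frac{-4 + 2}{-3 + 2} = 11 \left(-4\right) \frac{1}{-1} \left(-2\right) = - 44 \left(\left(-1\right) \left(-2\right)\right) = \left(-44\right) 2 = -88$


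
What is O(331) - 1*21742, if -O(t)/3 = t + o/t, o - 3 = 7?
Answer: -7525315/331 ≈ -22735.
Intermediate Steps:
o = 10 (o = 3 + 7 = 10)
O(t) = -30/t - 3*t (O(t) = -3*(t + 10/t) = -30/t - 3*t)
O(331) - 1*21742 = (-30/331 - 3*331) - 1*21742 = (-30*1/331 - 993) - 21742 = (-30/331 - 993) - 21742 = -328713/331 - 21742 = -7525315/331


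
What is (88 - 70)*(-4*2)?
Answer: -144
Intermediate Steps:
(88 - 70)*(-4*2) = 18*(-8) = -144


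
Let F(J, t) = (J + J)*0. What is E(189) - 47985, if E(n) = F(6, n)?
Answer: -47985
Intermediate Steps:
F(J, t) = 0 (F(J, t) = (2*J)*0 = 0)
E(n) = 0
E(189) - 47985 = 0 - 47985 = -47985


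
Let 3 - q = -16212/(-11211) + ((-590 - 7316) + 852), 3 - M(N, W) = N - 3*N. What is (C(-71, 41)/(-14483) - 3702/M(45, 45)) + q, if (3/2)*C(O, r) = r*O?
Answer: 35313992462587/5033436303 ≈ 7015.9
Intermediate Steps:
C(O, r) = 2*O*r/3 (C(O, r) = 2*(r*O)/3 = 2*(O*r)/3 = 2*O*r/3)
M(N, W) = 3 + 2*N (M(N, W) = 3 - (N - 3*N) = 3 - (-2)*N = 3 + 2*N)
q = 26366605/3737 (q = 3 - (-16212/(-11211) + ((-590 - 7316) + 852)) = 3 - (-16212*(-1/11211) + (-7906 + 852)) = 3 - (5404/3737 - 7054) = 3 - 1*(-26355394/3737) = 3 + 26355394/3737 = 26366605/3737 ≈ 7055.6)
(C(-71, 41)/(-14483) - 3702/M(45, 45)) + q = (((⅔)*(-71)*41)/(-14483) - 3702/(3 + 2*45)) + 26366605/3737 = (-5822/3*(-1/14483) - 3702/(3 + 90)) + 26366605/3737 = (5822/43449 - 3702/93) + 26366605/3737 = (5822/43449 - 3702*1/93) + 26366605/3737 = (5822/43449 - 1234/31) + 26366605/3737 = -53435584/1346919 + 26366605/3737 = 35313992462587/5033436303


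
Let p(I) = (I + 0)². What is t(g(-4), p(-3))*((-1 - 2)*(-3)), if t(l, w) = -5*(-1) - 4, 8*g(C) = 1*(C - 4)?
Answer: 9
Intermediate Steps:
g(C) = -½ + C/8 (g(C) = (1*(C - 4))/8 = (1*(-4 + C))/8 = (-4 + C)/8 = -½ + C/8)
p(I) = I²
t(l, w) = 1 (t(l, w) = 5 - 4 = 1)
t(g(-4), p(-3))*((-1 - 2)*(-3)) = 1*((-1 - 2)*(-3)) = 1*(-3*(-3)) = 1*9 = 9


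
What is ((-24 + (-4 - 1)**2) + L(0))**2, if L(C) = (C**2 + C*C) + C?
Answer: 1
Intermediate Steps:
L(C) = C + 2*C**2 (L(C) = (C**2 + C**2) + C = 2*C**2 + C = C + 2*C**2)
((-24 + (-4 - 1)**2) + L(0))**2 = ((-24 + (-4 - 1)**2) + 0*(1 + 2*0))**2 = ((-24 + (-5)**2) + 0*(1 + 0))**2 = ((-24 + 25) + 0*1)**2 = (1 + 0)**2 = 1**2 = 1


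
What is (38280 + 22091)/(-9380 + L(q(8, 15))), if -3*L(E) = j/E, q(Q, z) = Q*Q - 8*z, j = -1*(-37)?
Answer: -10142328/1575803 ≈ -6.4363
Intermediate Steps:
j = 37
q(Q, z) = Q² - 8*z
L(E) = -37/(3*E)
(38280 + 22091)/(-9380 + L(q(8, 15))) = (38280 + 22091)/(-9380 - 37/(3*(8² - 8*15))) = 60371/(-9380 - 37/(3*(64 - 120))) = 60371/(-9380 - 37/3/(-56)) = 60371/(-9380 - 37/3*(-1/56)) = 60371/(-9380 + 37/168) = 60371/(-1575803/168) = 60371*(-168/1575803) = -10142328/1575803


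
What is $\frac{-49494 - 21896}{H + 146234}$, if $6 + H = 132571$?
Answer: $- \frac{71390}{278799} \approx -0.25606$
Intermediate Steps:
$H = 132565$ ($H = -6 + 132571 = 132565$)
$\frac{-49494 - 21896}{H + 146234} = \frac{-49494 - 21896}{132565 + 146234} = - \frac{71390}{278799}$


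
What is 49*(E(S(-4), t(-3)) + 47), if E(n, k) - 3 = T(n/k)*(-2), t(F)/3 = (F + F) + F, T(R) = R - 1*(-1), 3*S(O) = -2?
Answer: 190316/81 ≈ 2349.6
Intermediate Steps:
S(O) = -2/3 (S(O) = (1/3)*(-2) = -2/3)
T(R) = 1 + R (T(R) = R + 1 = 1 + R)
t(F) = 9*F (t(F) = 3*((F + F) + F) = 3*(2*F + F) = 3*(3*F) = 9*F)
E(n, k) = 1 - 2*n/k (E(n, k) = 3 + (1 + n/k)*(-2) = 3 + (-2 - 2*n/k) = 1 - 2*n/k)
49*(E(S(-4), t(-3)) + 47) = 49*((9*(-3) - 2*(-2/3))/((9*(-3))) + 47) = 49*((-27 + 4/3)/(-27) + 47) = 49*(-1/27*(-77/3) + 47) = 49*(77/81 + 47) = 49*(3884/81) = 190316/81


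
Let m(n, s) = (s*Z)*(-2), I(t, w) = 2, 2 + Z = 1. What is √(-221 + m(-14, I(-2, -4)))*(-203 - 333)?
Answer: -536*I*√217 ≈ -7895.8*I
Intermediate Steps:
Z = -1 (Z = -2 + 1 = -1)
m(n, s) = 2*s (m(n, s) = (s*(-1))*(-2) = -s*(-2) = 2*s)
√(-221 + m(-14, I(-2, -4)))*(-203 - 333) = √(-221 + 2*2)*(-203 - 333) = √(-221 + 4)*(-536) = √(-217)*(-536) = (I*√217)*(-536) = -536*I*√217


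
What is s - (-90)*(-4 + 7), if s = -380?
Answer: -110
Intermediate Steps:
s - (-90)*(-4 + 7) = -380 - (-90)*(-4 + 7) = -380 - (-90)*3 = -380 - 1*(-270) = -380 + 270 = -110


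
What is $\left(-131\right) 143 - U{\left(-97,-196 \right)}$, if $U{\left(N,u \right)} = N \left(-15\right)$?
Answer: $-20188$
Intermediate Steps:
$U{\left(N,u \right)} = - 15 N$
$\left(-131\right) 143 - U{\left(-97,-196 \right)} = \left(-131\right) 143 - \left(-15\right) \left(-97\right) = -18733 - 1455 = -20188$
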